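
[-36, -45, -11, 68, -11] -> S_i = Random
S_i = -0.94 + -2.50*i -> [-0.94, -3.44, -5.94, -8.44, -10.94]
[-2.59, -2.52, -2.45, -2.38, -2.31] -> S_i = -2.59 + 0.07*i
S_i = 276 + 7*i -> [276, 283, 290, 297, 304]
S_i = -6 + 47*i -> [-6, 41, 88, 135, 182]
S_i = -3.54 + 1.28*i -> [-3.54, -2.26, -0.98, 0.3, 1.58]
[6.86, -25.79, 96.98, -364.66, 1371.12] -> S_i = 6.86*(-3.76)^i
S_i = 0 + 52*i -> [0, 52, 104, 156, 208]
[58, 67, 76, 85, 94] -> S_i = 58 + 9*i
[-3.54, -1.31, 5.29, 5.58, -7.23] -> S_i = Random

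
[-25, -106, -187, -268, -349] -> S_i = -25 + -81*i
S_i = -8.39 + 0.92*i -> [-8.39, -7.47, -6.55, -5.63, -4.71]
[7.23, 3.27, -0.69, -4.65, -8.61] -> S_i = 7.23 + -3.96*i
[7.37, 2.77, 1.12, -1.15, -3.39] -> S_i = Random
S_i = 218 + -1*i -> [218, 217, 216, 215, 214]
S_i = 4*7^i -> [4, 28, 196, 1372, 9604]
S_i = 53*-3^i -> [53, -159, 477, -1431, 4293]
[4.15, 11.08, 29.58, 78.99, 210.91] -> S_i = 4.15*2.67^i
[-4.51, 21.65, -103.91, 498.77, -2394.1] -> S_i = -4.51*(-4.80)^i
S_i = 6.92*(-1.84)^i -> [6.92, -12.73, 23.43, -43.11, 79.32]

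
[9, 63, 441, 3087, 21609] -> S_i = 9*7^i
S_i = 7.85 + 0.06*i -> [7.85, 7.91, 7.97, 8.03, 8.09]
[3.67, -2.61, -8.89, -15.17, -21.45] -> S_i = 3.67 + -6.28*i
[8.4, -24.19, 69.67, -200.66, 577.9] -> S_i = 8.40*(-2.88)^i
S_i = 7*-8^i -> [7, -56, 448, -3584, 28672]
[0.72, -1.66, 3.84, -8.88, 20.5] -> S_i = 0.72*(-2.31)^i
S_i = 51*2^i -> [51, 102, 204, 408, 816]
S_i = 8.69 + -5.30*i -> [8.69, 3.39, -1.91, -7.21, -12.51]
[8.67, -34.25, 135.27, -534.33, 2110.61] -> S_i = 8.67*(-3.95)^i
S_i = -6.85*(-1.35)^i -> [-6.85, 9.25, -12.48, 16.85, -22.75]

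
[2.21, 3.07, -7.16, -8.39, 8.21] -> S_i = Random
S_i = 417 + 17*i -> [417, 434, 451, 468, 485]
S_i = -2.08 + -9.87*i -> [-2.08, -11.95, -21.82, -31.69, -41.56]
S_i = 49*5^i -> [49, 245, 1225, 6125, 30625]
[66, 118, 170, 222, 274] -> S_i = 66 + 52*i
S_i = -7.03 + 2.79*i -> [-7.03, -4.24, -1.45, 1.34, 4.13]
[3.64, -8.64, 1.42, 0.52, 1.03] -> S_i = Random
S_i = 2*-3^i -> [2, -6, 18, -54, 162]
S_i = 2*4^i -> [2, 8, 32, 128, 512]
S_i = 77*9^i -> [77, 693, 6237, 56133, 505197]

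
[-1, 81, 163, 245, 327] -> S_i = -1 + 82*i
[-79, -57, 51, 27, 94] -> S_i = Random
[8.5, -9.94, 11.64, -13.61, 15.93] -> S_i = 8.50*(-1.17)^i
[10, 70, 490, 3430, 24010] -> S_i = 10*7^i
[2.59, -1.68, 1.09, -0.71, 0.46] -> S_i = 2.59*(-0.65)^i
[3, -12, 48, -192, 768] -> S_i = 3*-4^i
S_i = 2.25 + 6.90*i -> [2.25, 9.15, 16.05, 22.95, 29.85]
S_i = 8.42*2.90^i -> [8.42, 24.42, 70.81, 205.36, 595.53]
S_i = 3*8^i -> [3, 24, 192, 1536, 12288]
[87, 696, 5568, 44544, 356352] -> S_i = 87*8^i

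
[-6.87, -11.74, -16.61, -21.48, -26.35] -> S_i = -6.87 + -4.87*i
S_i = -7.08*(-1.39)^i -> [-7.08, 9.84, -13.68, 19.01, -26.43]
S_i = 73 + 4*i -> [73, 77, 81, 85, 89]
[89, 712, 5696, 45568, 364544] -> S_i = 89*8^i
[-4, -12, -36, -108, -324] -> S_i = -4*3^i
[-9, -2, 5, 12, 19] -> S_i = -9 + 7*i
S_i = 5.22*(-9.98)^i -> [5.22, -52.1, 519.91, -5188.74, 51783.65]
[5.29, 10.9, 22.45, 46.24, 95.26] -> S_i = 5.29*2.06^i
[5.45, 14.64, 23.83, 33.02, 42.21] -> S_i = 5.45 + 9.19*i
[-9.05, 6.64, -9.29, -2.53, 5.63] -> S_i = Random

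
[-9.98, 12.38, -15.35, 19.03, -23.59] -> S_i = -9.98*(-1.24)^i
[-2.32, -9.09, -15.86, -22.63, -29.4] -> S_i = -2.32 + -6.77*i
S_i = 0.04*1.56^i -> [0.04, 0.06, 0.1, 0.15, 0.24]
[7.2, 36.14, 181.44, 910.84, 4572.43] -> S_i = 7.20*5.02^i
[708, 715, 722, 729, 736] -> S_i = 708 + 7*i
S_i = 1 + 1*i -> [1, 2, 3, 4, 5]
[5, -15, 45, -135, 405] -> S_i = 5*-3^i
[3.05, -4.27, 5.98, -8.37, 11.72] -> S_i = 3.05*(-1.40)^i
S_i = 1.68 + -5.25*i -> [1.68, -3.57, -8.82, -14.07, -19.32]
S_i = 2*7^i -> [2, 14, 98, 686, 4802]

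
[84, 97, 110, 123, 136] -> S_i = 84 + 13*i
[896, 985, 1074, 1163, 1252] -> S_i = 896 + 89*i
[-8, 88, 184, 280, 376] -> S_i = -8 + 96*i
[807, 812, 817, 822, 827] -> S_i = 807 + 5*i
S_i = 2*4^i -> [2, 8, 32, 128, 512]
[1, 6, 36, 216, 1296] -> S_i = 1*6^i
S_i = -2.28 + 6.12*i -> [-2.28, 3.84, 9.96, 16.08, 22.2]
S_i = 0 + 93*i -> [0, 93, 186, 279, 372]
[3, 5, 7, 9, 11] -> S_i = 3 + 2*i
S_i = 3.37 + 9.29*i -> [3.37, 12.66, 21.95, 31.24, 40.53]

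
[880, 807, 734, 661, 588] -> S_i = 880 + -73*i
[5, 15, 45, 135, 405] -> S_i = 5*3^i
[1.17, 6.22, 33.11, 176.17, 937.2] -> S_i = 1.17*5.32^i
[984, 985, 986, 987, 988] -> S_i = 984 + 1*i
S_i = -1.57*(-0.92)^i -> [-1.57, 1.44, -1.33, 1.22, -1.12]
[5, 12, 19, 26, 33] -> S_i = 5 + 7*i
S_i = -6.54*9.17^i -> [-6.54, -59.97, -549.94, -5042.96, -46243.97]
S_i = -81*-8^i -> [-81, 648, -5184, 41472, -331776]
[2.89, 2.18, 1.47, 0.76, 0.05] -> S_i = 2.89 + -0.71*i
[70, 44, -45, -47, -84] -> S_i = Random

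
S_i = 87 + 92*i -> [87, 179, 271, 363, 455]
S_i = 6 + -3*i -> [6, 3, 0, -3, -6]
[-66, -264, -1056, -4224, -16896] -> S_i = -66*4^i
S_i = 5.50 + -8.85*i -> [5.5, -3.35, -12.2, -21.05, -29.9]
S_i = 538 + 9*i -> [538, 547, 556, 565, 574]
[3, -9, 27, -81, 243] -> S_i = 3*-3^i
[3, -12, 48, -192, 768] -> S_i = 3*-4^i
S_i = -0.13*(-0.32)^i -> [-0.13, 0.04, -0.01, 0.0, -0.0]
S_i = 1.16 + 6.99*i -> [1.16, 8.15, 15.14, 22.13, 29.12]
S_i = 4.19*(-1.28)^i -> [4.19, -5.36, 6.86, -8.79, 11.25]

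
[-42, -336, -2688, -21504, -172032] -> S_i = -42*8^i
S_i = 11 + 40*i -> [11, 51, 91, 131, 171]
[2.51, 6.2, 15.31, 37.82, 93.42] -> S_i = 2.51*2.47^i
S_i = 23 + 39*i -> [23, 62, 101, 140, 179]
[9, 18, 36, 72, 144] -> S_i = 9*2^i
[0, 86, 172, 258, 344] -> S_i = 0 + 86*i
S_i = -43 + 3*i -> [-43, -40, -37, -34, -31]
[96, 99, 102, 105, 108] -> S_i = 96 + 3*i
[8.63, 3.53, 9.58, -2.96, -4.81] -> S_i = Random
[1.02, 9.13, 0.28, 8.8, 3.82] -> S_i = Random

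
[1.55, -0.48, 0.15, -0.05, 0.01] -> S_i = 1.55*(-0.31)^i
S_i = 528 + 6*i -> [528, 534, 540, 546, 552]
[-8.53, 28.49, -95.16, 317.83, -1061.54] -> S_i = -8.53*(-3.34)^i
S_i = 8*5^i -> [8, 40, 200, 1000, 5000]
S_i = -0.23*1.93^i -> [-0.23, -0.44, -0.86, -1.65, -3.19]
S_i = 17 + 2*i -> [17, 19, 21, 23, 25]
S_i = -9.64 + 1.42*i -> [-9.64, -8.22, -6.8, -5.38, -3.96]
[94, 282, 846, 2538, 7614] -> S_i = 94*3^i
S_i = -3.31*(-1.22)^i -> [-3.31, 4.04, -4.93, 6.01, -7.33]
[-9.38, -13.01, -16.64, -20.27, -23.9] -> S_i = -9.38 + -3.63*i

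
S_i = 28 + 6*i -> [28, 34, 40, 46, 52]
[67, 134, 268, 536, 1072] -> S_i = 67*2^i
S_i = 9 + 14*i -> [9, 23, 37, 51, 65]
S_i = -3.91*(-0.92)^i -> [-3.91, 3.6, -3.31, 3.04, -2.8]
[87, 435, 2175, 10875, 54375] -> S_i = 87*5^i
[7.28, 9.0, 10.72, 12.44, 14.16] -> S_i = 7.28 + 1.72*i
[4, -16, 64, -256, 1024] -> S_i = 4*-4^i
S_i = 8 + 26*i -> [8, 34, 60, 86, 112]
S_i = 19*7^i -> [19, 133, 931, 6517, 45619]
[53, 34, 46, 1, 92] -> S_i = Random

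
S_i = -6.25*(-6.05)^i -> [-6.25, 37.81, -228.77, 1384.03, -8373.39]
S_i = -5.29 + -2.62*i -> [-5.29, -7.91, -10.53, -13.15, -15.77]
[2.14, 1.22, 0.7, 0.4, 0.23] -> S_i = 2.14*0.57^i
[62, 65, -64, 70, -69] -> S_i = Random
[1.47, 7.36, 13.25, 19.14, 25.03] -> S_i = 1.47 + 5.89*i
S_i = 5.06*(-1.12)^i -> [5.06, -5.67, 6.35, -7.11, 7.96]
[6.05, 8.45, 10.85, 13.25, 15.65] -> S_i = 6.05 + 2.40*i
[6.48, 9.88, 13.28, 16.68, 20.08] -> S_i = 6.48 + 3.40*i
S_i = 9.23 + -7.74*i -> [9.23, 1.49, -6.25, -13.99, -21.73]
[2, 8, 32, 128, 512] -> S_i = 2*4^i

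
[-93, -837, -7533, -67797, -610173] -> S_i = -93*9^i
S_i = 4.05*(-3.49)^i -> [4.05, -14.13, 49.33, -172.16, 600.84]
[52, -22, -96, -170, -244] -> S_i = 52 + -74*i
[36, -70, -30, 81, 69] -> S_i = Random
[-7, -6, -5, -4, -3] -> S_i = -7 + 1*i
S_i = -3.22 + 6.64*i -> [-3.22, 3.42, 10.06, 16.7, 23.34]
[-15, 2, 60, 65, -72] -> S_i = Random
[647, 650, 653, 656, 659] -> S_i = 647 + 3*i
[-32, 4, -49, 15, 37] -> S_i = Random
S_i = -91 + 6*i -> [-91, -85, -79, -73, -67]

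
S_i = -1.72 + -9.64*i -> [-1.72, -11.36, -21.0, -30.64, -40.28]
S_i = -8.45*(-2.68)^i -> [-8.45, 22.65, -60.69, 162.65, -435.91]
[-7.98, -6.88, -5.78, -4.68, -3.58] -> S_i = -7.98 + 1.10*i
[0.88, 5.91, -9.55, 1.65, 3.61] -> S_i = Random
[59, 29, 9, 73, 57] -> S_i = Random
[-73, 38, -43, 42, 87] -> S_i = Random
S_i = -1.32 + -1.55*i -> [-1.32, -2.87, -4.42, -5.97, -7.52]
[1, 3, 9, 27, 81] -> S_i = 1*3^i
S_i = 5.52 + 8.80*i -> [5.52, 14.32, 23.12, 31.92, 40.72]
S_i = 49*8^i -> [49, 392, 3136, 25088, 200704]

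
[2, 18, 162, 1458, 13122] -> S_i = 2*9^i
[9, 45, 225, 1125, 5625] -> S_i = 9*5^i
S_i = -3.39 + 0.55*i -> [-3.39, -2.84, -2.29, -1.74, -1.19]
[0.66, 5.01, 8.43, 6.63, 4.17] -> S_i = Random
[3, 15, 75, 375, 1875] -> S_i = 3*5^i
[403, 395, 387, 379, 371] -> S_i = 403 + -8*i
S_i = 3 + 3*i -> [3, 6, 9, 12, 15]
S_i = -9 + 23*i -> [-9, 14, 37, 60, 83]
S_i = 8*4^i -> [8, 32, 128, 512, 2048]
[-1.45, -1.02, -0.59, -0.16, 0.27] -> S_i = -1.45 + 0.43*i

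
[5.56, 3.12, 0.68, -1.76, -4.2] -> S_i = 5.56 + -2.44*i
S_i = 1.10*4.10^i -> [1.1, 4.51, 18.49, 75.81, 310.83]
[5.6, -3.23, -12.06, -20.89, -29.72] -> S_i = 5.60 + -8.83*i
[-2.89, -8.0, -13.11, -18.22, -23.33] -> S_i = -2.89 + -5.11*i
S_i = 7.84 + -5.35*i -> [7.84, 2.49, -2.86, -8.21, -13.56]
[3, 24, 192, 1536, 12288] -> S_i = 3*8^i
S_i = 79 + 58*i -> [79, 137, 195, 253, 311]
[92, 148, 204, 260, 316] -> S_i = 92 + 56*i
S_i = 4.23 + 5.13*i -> [4.23, 9.36, 14.49, 19.62, 24.75]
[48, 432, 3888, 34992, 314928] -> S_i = 48*9^i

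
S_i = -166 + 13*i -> [-166, -153, -140, -127, -114]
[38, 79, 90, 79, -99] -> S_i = Random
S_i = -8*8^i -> [-8, -64, -512, -4096, -32768]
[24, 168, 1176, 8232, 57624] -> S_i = 24*7^i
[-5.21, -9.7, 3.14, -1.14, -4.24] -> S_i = Random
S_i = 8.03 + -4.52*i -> [8.03, 3.51, -1.01, -5.53, -10.05]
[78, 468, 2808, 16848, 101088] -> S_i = 78*6^i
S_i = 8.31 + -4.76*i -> [8.31, 3.55, -1.21, -5.97, -10.73]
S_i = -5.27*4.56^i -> [-5.27, -24.03, -109.58, -499.7, -2278.61]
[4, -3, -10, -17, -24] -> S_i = 4 + -7*i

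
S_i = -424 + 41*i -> [-424, -383, -342, -301, -260]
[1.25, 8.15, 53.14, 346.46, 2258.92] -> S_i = 1.25*6.52^i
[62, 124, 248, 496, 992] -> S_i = 62*2^i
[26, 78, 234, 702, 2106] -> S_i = 26*3^i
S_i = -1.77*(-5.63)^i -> [-1.77, 9.97, -56.1, 315.86, -1778.31]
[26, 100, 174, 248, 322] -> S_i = 26 + 74*i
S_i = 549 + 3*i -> [549, 552, 555, 558, 561]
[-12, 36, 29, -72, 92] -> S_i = Random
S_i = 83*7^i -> [83, 581, 4067, 28469, 199283]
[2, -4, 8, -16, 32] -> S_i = 2*-2^i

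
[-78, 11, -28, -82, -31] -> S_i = Random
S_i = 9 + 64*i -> [9, 73, 137, 201, 265]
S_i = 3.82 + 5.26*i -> [3.82, 9.08, 14.34, 19.6, 24.86]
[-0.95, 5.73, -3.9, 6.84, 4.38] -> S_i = Random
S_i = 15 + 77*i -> [15, 92, 169, 246, 323]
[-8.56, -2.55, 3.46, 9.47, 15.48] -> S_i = -8.56 + 6.01*i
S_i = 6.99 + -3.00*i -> [6.99, 3.99, 0.99, -2.01, -5.01]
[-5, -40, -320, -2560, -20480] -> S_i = -5*8^i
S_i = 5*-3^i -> [5, -15, 45, -135, 405]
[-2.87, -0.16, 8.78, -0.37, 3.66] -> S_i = Random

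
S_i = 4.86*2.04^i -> [4.86, 9.91, 20.23, 41.26, 84.17]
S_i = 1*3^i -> [1, 3, 9, 27, 81]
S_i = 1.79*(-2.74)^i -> [1.79, -4.9, 13.44, -36.82, 100.89]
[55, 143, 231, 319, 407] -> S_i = 55 + 88*i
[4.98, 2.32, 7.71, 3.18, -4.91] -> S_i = Random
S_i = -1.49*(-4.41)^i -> [-1.49, 6.57, -28.98, 127.79, -563.56]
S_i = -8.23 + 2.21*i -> [-8.23, -6.02, -3.81, -1.6, 0.61]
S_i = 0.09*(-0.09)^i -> [0.09, -0.01, 0.0, -0.0, 0.0]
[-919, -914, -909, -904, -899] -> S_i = -919 + 5*i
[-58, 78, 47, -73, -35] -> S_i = Random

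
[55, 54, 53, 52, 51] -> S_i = 55 + -1*i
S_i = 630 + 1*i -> [630, 631, 632, 633, 634]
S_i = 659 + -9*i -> [659, 650, 641, 632, 623]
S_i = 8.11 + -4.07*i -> [8.11, 4.04, -0.03, -4.1, -8.17]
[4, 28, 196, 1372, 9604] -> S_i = 4*7^i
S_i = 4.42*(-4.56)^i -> [4.42, -20.16, 91.91, -419.1, 1911.09]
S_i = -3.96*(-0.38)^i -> [-3.96, 1.5, -0.57, 0.22, -0.08]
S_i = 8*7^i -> [8, 56, 392, 2744, 19208]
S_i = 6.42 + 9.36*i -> [6.42, 15.78, 25.14, 34.5, 43.86]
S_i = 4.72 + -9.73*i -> [4.72, -5.01, -14.74, -24.47, -34.2]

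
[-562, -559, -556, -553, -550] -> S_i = -562 + 3*i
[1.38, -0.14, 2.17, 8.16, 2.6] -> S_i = Random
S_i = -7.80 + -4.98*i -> [-7.8, -12.78, -17.76, -22.74, -27.72]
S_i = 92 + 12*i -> [92, 104, 116, 128, 140]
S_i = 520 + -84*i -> [520, 436, 352, 268, 184]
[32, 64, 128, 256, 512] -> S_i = 32*2^i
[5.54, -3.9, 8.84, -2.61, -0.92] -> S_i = Random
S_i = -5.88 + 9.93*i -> [-5.88, 4.05, 13.98, 23.91, 33.84]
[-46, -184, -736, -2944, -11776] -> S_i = -46*4^i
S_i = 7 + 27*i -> [7, 34, 61, 88, 115]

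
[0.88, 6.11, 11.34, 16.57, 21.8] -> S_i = 0.88 + 5.23*i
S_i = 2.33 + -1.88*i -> [2.33, 0.45, -1.43, -3.31, -5.19]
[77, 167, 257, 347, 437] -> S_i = 77 + 90*i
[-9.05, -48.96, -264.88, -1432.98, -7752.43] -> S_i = -9.05*5.41^i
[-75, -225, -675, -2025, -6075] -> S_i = -75*3^i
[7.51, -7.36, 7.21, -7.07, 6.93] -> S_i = 7.51*(-0.98)^i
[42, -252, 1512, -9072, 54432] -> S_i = 42*-6^i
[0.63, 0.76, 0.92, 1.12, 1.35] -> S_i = 0.63*1.21^i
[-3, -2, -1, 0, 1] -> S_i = -3 + 1*i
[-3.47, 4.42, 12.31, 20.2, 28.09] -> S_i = -3.47 + 7.89*i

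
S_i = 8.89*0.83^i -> [8.89, 7.38, 6.12, 5.08, 4.22]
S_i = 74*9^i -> [74, 666, 5994, 53946, 485514]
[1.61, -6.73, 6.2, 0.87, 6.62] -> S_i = Random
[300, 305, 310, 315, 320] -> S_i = 300 + 5*i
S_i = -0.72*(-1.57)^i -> [-0.72, 1.13, -1.77, 2.79, -4.37]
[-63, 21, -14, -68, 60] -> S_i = Random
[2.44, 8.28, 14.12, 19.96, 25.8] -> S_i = 2.44 + 5.84*i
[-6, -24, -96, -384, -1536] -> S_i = -6*4^i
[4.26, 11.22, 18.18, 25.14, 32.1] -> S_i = 4.26 + 6.96*i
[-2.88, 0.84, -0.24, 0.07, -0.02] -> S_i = -2.88*(-0.29)^i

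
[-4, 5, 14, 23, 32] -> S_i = -4 + 9*i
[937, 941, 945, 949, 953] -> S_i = 937 + 4*i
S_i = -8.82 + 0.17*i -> [-8.82, -8.65, -8.48, -8.31, -8.14]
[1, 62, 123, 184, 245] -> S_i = 1 + 61*i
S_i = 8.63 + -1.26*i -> [8.63, 7.37, 6.11, 4.85, 3.59]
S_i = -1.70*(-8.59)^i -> [-1.7, 14.6, -125.44, 1077.53, -9255.96]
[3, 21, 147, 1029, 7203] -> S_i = 3*7^i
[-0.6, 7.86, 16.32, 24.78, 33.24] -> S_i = -0.60 + 8.46*i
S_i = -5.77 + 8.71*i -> [-5.77, 2.94, 11.65, 20.36, 29.07]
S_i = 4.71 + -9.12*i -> [4.71, -4.41, -13.53, -22.65, -31.77]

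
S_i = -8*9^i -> [-8, -72, -648, -5832, -52488]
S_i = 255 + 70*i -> [255, 325, 395, 465, 535]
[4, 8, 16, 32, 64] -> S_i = 4*2^i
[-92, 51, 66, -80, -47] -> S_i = Random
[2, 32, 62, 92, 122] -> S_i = 2 + 30*i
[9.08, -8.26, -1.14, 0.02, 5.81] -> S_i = Random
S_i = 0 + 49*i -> [0, 49, 98, 147, 196]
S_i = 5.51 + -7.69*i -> [5.51, -2.18, -9.87, -17.56, -25.25]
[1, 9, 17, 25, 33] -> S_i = 1 + 8*i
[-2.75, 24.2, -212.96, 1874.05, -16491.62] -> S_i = -2.75*(-8.80)^i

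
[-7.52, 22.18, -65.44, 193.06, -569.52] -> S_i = -7.52*(-2.95)^i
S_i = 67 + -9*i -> [67, 58, 49, 40, 31]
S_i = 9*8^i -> [9, 72, 576, 4608, 36864]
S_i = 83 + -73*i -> [83, 10, -63, -136, -209]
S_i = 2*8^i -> [2, 16, 128, 1024, 8192]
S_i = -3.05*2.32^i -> [-3.05, -7.08, -16.42, -38.09, -88.36]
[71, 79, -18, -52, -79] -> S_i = Random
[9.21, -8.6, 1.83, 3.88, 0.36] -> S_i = Random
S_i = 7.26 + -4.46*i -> [7.26, 2.8, -1.66, -6.12, -10.58]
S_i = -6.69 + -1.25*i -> [-6.69, -7.94, -9.19, -10.44, -11.69]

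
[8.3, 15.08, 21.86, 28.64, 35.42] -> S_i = 8.30 + 6.78*i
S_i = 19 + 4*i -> [19, 23, 27, 31, 35]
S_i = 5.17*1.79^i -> [5.17, 9.25, 16.57, 29.65, 53.08]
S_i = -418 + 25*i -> [-418, -393, -368, -343, -318]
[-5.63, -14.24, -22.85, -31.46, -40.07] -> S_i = -5.63 + -8.61*i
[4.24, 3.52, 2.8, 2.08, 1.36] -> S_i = 4.24 + -0.72*i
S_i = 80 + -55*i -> [80, 25, -30, -85, -140]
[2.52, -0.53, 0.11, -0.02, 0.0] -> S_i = 2.52*(-0.21)^i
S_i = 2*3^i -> [2, 6, 18, 54, 162]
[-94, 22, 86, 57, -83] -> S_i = Random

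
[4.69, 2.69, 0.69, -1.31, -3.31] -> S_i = 4.69 + -2.00*i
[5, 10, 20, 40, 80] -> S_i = 5*2^i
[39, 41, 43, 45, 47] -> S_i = 39 + 2*i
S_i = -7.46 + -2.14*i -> [-7.46, -9.6, -11.74, -13.88, -16.02]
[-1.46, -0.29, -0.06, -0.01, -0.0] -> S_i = -1.46*0.20^i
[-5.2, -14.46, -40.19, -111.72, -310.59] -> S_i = -5.20*2.78^i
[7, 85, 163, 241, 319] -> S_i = 7 + 78*i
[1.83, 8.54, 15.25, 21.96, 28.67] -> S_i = 1.83 + 6.71*i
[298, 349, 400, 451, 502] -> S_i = 298 + 51*i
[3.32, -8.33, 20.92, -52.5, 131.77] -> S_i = 3.32*(-2.51)^i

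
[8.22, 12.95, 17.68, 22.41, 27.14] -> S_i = 8.22 + 4.73*i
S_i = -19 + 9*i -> [-19, -10, -1, 8, 17]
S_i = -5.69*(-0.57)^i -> [-5.69, 3.24, -1.85, 1.05, -0.6]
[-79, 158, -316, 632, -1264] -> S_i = -79*-2^i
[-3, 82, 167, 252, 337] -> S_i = -3 + 85*i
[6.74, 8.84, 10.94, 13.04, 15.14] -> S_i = 6.74 + 2.10*i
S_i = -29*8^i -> [-29, -232, -1856, -14848, -118784]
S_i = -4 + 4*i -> [-4, 0, 4, 8, 12]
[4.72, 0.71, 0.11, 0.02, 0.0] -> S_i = 4.72*0.15^i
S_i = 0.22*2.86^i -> [0.22, 0.63, 1.8, 5.15, 14.72]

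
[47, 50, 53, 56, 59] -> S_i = 47 + 3*i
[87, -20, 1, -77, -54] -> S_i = Random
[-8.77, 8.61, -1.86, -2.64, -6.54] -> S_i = Random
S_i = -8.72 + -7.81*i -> [-8.72, -16.53, -24.34, -32.15, -39.96]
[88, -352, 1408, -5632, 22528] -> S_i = 88*-4^i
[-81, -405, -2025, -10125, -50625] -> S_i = -81*5^i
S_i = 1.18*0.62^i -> [1.18, 0.73, 0.45, 0.28, 0.17]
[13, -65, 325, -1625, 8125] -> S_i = 13*-5^i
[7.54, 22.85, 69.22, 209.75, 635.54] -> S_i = 7.54*3.03^i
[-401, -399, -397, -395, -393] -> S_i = -401 + 2*i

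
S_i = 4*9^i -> [4, 36, 324, 2916, 26244]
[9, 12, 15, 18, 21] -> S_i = 9 + 3*i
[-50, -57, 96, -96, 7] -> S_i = Random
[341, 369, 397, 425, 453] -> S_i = 341 + 28*i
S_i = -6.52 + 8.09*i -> [-6.52, 1.57, 9.66, 17.75, 25.84]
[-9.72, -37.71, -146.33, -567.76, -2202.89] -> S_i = -9.72*3.88^i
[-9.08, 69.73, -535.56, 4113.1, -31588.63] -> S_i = -9.08*(-7.68)^i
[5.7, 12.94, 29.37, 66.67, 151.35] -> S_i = 5.70*2.27^i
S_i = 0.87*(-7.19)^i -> [0.87, -6.26, 44.98, -323.37, 2325.06]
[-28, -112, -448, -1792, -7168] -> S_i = -28*4^i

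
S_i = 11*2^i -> [11, 22, 44, 88, 176]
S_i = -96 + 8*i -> [-96, -88, -80, -72, -64]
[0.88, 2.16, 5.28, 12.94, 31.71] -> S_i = 0.88*2.45^i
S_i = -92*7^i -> [-92, -644, -4508, -31556, -220892]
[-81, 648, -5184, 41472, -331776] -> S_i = -81*-8^i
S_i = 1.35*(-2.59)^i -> [1.35, -3.5, 9.06, -23.45, 60.75]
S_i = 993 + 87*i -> [993, 1080, 1167, 1254, 1341]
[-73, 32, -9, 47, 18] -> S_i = Random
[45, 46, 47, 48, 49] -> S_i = 45 + 1*i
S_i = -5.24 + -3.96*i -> [-5.24, -9.2, -13.16, -17.12, -21.08]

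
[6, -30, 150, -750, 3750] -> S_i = 6*-5^i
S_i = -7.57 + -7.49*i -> [-7.57, -15.06, -22.55, -30.04, -37.53]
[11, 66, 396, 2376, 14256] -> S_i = 11*6^i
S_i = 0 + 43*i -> [0, 43, 86, 129, 172]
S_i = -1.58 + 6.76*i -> [-1.58, 5.18, 11.94, 18.7, 25.46]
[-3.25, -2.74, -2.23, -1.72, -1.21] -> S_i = -3.25 + 0.51*i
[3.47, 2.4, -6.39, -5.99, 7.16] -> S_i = Random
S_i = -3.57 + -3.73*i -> [-3.57, -7.3, -11.03, -14.76, -18.49]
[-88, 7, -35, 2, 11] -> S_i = Random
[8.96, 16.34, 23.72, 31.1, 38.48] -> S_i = 8.96 + 7.38*i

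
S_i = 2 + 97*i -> [2, 99, 196, 293, 390]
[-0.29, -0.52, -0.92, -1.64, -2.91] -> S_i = -0.29*1.78^i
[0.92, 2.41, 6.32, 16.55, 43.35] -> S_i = 0.92*2.62^i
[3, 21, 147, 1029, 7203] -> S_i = 3*7^i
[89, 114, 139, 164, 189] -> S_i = 89 + 25*i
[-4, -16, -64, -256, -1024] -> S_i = -4*4^i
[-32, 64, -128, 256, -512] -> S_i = -32*-2^i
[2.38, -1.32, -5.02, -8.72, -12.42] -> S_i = 2.38 + -3.70*i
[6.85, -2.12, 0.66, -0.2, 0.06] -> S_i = 6.85*(-0.31)^i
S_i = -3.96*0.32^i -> [-3.96, -1.27, -0.41, -0.13, -0.04]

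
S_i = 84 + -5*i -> [84, 79, 74, 69, 64]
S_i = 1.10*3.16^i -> [1.1, 3.48, 10.98, 34.71, 109.68]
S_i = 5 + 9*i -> [5, 14, 23, 32, 41]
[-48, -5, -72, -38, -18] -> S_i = Random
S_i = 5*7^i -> [5, 35, 245, 1715, 12005]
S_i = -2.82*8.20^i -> [-2.82, -23.12, -189.62, -1554.86, -12749.83]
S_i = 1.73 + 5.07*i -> [1.73, 6.8, 11.87, 16.94, 22.01]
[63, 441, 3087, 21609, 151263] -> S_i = 63*7^i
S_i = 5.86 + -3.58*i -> [5.86, 2.28, -1.3, -4.88, -8.46]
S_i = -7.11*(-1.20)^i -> [-7.11, 8.53, -10.24, 12.29, -14.74]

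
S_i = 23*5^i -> [23, 115, 575, 2875, 14375]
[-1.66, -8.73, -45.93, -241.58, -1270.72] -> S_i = -1.66*5.26^i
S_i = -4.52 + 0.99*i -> [-4.52, -3.53, -2.54, -1.55, -0.56]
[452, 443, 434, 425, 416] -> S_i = 452 + -9*i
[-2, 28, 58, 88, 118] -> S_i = -2 + 30*i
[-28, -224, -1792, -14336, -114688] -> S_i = -28*8^i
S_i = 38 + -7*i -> [38, 31, 24, 17, 10]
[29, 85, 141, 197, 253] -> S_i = 29 + 56*i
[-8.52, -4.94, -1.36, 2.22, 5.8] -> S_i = -8.52 + 3.58*i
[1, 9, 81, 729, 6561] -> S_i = 1*9^i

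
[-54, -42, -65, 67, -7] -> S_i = Random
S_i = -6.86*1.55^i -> [-6.86, -10.63, -16.48, -25.55, -39.6]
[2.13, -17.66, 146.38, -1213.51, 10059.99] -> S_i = 2.13*(-8.29)^i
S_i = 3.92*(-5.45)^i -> [3.92, -21.36, 116.43, -634.56, 3458.37]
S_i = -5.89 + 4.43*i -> [-5.89, -1.46, 2.97, 7.4, 11.83]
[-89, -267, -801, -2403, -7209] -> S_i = -89*3^i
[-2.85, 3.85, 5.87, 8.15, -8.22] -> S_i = Random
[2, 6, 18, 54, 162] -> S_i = 2*3^i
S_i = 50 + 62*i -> [50, 112, 174, 236, 298]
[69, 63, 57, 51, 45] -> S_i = 69 + -6*i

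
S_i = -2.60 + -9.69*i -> [-2.6, -12.29, -21.98, -31.67, -41.36]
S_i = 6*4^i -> [6, 24, 96, 384, 1536]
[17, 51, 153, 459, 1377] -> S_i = 17*3^i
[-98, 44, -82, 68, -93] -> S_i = Random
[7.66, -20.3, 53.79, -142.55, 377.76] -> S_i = 7.66*(-2.65)^i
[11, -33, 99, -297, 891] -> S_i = 11*-3^i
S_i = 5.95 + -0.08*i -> [5.95, 5.87, 5.79, 5.71, 5.63]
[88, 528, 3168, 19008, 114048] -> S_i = 88*6^i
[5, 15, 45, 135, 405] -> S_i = 5*3^i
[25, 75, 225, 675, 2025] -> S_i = 25*3^i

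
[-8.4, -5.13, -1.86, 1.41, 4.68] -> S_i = -8.40 + 3.27*i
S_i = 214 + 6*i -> [214, 220, 226, 232, 238]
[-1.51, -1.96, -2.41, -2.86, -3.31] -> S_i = -1.51 + -0.45*i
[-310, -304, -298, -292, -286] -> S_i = -310 + 6*i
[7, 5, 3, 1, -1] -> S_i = 7 + -2*i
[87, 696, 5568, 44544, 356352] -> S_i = 87*8^i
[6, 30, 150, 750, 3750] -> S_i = 6*5^i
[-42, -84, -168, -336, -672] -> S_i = -42*2^i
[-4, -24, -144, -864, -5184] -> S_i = -4*6^i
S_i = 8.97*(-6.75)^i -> [8.97, -60.55, 408.7, -2758.7, 18621.19]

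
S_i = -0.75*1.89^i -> [-0.75, -1.42, -2.68, -5.06, -9.57]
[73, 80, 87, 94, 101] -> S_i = 73 + 7*i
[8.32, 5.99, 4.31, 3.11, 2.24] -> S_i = 8.32*0.72^i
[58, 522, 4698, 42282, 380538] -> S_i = 58*9^i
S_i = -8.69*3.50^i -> [-8.69, -30.42, -106.45, -372.58, -1304.04]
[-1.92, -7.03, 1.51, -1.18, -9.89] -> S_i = Random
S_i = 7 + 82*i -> [7, 89, 171, 253, 335]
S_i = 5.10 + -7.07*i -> [5.1, -1.97, -9.04, -16.11, -23.18]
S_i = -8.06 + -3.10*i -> [-8.06, -11.16, -14.26, -17.36, -20.46]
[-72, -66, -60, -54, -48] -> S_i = -72 + 6*i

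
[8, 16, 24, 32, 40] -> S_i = 8 + 8*i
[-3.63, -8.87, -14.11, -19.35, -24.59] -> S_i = -3.63 + -5.24*i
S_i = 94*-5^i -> [94, -470, 2350, -11750, 58750]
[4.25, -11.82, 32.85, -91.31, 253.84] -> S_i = 4.25*(-2.78)^i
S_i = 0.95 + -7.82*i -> [0.95, -6.87, -14.69, -22.51, -30.33]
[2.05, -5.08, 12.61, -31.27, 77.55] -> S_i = 2.05*(-2.48)^i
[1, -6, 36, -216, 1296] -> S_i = 1*-6^i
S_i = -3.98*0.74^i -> [-3.98, -2.95, -2.18, -1.61, -1.19]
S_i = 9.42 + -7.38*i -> [9.42, 2.04, -5.34, -12.72, -20.1]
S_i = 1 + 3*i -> [1, 4, 7, 10, 13]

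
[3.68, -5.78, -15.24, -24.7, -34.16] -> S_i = 3.68 + -9.46*i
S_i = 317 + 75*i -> [317, 392, 467, 542, 617]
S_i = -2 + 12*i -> [-2, 10, 22, 34, 46]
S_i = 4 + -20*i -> [4, -16, -36, -56, -76]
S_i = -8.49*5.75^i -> [-8.49, -48.82, -280.7, -1614.03, -9280.66]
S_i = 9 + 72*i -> [9, 81, 153, 225, 297]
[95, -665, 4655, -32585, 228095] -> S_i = 95*-7^i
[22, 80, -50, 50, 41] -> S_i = Random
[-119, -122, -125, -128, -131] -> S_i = -119 + -3*i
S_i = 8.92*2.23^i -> [8.92, 19.89, 44.36, 98.92, 220.59]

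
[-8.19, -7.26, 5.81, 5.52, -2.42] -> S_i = Random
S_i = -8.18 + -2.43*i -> [-8.18, -10.61, -13.04, -15.47, -17.9]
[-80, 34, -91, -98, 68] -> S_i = Random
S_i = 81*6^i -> [81, 486, 2916, 17496, 104976]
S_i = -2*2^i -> [-2, -4, -8, -16, -32]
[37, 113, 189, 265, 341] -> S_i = 37 + 76*i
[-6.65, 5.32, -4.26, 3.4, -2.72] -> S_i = -6.65*(-0.80)^i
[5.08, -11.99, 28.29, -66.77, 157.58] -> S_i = 5.08*(-2.36)^i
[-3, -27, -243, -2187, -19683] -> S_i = -3*9^i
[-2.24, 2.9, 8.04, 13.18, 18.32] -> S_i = -2.24 + 5.14*i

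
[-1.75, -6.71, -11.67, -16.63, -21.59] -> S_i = -1.75 + -4.96*i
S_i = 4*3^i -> [4, 12, 36, 108, 324]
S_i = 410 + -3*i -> [410, 407, 404, 401, 398]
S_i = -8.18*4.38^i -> [-8.18, -35.83, -156.93, -687.35, -3010.58]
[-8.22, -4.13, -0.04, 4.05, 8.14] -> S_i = -8.22 + 4.09*i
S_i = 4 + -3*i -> [4, 1, -2, -5, -8]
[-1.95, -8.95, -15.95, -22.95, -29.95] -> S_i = -1.95 + -7.00*i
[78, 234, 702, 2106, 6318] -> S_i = 78*3^i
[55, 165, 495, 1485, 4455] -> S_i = 55*3^i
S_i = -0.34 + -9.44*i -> [-0.34, -9.78, -19.22, -28.66, -38.1]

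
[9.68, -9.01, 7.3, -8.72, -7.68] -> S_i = Random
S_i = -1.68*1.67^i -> [-1.68, -2.81, -4.69, -7.82, -13.07]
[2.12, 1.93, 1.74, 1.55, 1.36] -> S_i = 2.12 + -0.19*i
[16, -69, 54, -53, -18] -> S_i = Random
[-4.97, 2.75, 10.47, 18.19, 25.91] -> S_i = -4.97 + 7.72*i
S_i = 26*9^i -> [26, 234, 2106, 18954, 170586]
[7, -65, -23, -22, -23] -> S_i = Random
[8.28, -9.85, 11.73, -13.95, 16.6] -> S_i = 8.28*(-1.19)^i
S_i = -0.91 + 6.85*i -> [-0.91, 5.94, 12.79, 19.64, 26.49]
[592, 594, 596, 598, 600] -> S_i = 592 + 2*i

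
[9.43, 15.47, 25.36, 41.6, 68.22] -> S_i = 9.43*1.64^i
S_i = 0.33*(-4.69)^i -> [0.33, -1.55, 7.26, -34.04, 159.66]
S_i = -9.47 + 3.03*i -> [-9.47, -6.44, -3.41, -0.38, 2.65]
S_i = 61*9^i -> [61, 549, 4941, 44469, 400221]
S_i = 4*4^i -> [4, 16, 64, 256, 1024]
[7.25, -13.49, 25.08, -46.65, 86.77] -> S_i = 7.25*(-1.86)^i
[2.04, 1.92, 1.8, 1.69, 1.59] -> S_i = 2.04*0.94^i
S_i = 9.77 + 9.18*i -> [9.77, 18.95, 28.13, 37.31, 46.49]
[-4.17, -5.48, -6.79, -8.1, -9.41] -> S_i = -4.17 + -1.31*i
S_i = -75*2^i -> [-75, -150, -300, -600, -1200]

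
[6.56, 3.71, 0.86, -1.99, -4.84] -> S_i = 6.56 + -2.85*i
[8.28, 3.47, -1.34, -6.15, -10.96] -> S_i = 8.28 + -4.81*i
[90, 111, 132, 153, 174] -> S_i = 90 + 21*i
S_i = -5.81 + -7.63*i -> [-5.81, -13.44, -21.07, -28.7, -36.33]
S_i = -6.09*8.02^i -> [-6.09, -48.84, -391.71, -3141.52, -25195.02]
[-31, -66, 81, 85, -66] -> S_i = Random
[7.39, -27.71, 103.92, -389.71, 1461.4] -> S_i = 7.39*(-3.75)^i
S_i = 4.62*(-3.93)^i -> [4.62, -18.16, 71.36, -280.43, 1102.08]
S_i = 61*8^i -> [61, 488, 3904, 31232, 249856]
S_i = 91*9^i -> [91, 819, 7371, 66339, 597051]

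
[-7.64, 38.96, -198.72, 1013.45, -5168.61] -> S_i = -7.64*(-5.10)^i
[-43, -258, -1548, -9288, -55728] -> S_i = -43*6^i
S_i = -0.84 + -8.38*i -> [-0.84, -9.22, -17.6, -25.98, -34.36]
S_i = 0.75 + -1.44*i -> [0.75, -0.69, -2.13, -3.57, -5.01]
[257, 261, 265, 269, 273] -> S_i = 257 + 4*i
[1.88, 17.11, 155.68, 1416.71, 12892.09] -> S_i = 1.88*9.10^i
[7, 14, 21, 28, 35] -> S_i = 7 + 7*i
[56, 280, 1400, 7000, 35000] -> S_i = 56*5^i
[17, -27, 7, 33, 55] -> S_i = Random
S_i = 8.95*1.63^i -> [8.95, 14.59, 23.78, 38.76, 63.18]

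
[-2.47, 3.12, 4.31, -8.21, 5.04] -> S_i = Random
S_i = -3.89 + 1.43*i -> [-3.89, -2.46, -1.03, 0.4, 1.83]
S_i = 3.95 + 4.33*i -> [3.95, 8.28, 12.61, 16.94, 21.27]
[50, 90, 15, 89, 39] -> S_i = Random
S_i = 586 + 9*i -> [586, 595, 604, 613, 622]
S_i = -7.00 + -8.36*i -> [-7.0, -15.36, -23.72, -32.08, -40.44]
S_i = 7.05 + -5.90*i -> [7.05, 1.15, -4.75, -10.65, -16.55]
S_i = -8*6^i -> [-8, -48, -288, -1728, -10368]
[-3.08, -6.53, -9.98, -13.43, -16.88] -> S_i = -3.08 + -3.45*i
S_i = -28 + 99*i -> [-28, 71, 170, 269, 368]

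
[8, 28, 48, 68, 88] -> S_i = 8 + 20*i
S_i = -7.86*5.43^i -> [-7.86, -42.68, -231.75, -1258.41, -6833.16]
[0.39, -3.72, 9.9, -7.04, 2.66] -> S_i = Random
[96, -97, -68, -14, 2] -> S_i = Random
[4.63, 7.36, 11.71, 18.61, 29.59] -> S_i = 4.63*1.59^i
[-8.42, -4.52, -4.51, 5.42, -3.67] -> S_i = Random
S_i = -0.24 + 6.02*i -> [-0.24, 5.78, 11.8, 17.82, 23.84]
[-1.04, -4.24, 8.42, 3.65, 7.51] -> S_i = Random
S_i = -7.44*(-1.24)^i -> [-7.44, 9.23, -11.44, 14.19, -17.59]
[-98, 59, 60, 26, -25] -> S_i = Random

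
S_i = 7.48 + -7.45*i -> [7.48, 0.03, -7.42, -14.87, -22.32]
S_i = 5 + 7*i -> [5, 12, 19, 26, 33]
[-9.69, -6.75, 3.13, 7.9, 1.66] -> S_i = Random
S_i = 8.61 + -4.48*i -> [8.61, 4.13, -0.35, -4.83, -9.31]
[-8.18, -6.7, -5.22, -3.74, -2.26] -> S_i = -8.18 + 1.48*i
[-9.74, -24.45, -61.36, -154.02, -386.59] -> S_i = -9.74*2.51^i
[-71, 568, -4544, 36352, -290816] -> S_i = -71*-8^i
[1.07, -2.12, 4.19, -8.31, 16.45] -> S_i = 1.07*(-1.98)^i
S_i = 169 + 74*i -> [169, 243, 317, 391, 465]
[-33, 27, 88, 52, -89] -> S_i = Random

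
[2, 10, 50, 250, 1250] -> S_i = 2*5^i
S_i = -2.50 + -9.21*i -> [-2.5, -11.71, -20.92, -30.13, -39.34]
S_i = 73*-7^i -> [73, -511, 3577, -25039, 175273]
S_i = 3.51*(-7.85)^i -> [3.51, -27.55, 216.29, -1697.92, 13328.64]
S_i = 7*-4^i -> [7, -28, 112, -448, 1792]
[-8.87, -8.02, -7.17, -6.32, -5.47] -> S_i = -8.87 + 0.85*i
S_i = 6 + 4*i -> [6, 10, 14, 18, 22]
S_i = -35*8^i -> [-35, -280, -2240, -17920, -143360]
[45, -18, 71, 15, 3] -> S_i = Random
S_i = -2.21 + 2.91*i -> [-2.21, 0.7, 3.61, 6.52, 9.43]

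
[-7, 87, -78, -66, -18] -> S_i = Random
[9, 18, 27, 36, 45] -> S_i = 9 + 9*i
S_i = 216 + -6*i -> [216, 210, 204, 198, 192]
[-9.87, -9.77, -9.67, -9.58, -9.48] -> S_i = -9.87*0.99^i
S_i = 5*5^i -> [5, 25, 125, 625, 3125]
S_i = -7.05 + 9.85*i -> [-7.05, 2.8, 12.65, 22.5, 32.35]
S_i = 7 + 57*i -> [7, 64, 121, 178, 235]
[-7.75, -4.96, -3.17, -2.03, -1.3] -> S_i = -7.75*0.64^i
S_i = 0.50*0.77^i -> [0.5, 0.38, 0.3, 0.23, 0.18]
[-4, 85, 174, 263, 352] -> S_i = -4 + 89*i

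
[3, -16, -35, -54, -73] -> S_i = 3 + -19*i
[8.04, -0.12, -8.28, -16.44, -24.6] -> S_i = 8.04 + -8.16*i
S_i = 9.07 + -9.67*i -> [9.07, -0.6, -10.27, -19.94, -29.61]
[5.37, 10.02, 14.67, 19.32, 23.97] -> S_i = 5.37 + 4.65*i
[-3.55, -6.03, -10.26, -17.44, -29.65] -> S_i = -3.55*1.70^i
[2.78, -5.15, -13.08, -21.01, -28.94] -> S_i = 2.78 + -7.93*i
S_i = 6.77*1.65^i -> [6.77, 11.17, 18.43, 30.41, 50.18]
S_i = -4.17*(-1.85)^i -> [-4.17, 7.71, -14.27, 26.4, -48.85]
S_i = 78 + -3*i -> [78, 75, 72, 69, 66]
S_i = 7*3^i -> [7, 21, 63, 189, 567]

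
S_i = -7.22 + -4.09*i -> [-7.22, -11.31, -15.4, -19.49, -23.58]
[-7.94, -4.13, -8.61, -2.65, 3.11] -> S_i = Random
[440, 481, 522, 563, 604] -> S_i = 440 + 41*i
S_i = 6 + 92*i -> [6, 98, 190, 282, 374]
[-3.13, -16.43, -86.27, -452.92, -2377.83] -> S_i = -3.13*5.25^i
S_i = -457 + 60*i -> [-457, -397, -337, -277, -217]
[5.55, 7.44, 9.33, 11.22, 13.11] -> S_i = 5.55 + 1.89*i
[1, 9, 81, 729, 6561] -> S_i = 1*9^i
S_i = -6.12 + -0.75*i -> [-6.12, -6.87, -7.62, -8.37, -9.12]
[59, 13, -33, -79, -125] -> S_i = 59 + -46*i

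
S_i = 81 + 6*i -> [81, 87, 93, 99, 105]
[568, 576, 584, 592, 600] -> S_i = 568 + 8*i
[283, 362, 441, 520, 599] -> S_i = 283 + 79*i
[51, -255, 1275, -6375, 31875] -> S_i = 51*-5^i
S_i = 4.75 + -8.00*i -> [4.75, -3.25, -11.25, -19.25, -27.25]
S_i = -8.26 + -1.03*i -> [-8.26, -9.29, -10.32, -11.35, -12.38]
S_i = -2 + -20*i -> [-2, -22, -42, -62, -82]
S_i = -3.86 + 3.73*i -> [-3.86, -0.13, 3.6, 7.33, 11.06]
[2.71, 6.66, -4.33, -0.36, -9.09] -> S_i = Random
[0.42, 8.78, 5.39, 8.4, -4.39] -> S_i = Random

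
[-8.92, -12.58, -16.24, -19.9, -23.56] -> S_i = -8.92 + -3.66*i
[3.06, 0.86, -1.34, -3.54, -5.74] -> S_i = 3.06 + -2.20*i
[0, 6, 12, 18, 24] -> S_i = 0 + 6*i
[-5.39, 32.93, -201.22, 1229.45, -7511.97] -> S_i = -5.39*(-6.11)^i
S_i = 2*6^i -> [2, 12, 72, 432, 2592]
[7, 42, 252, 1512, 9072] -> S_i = 7*6^i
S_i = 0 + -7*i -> [0, -7, -14, -21, -28]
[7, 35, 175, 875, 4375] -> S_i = 7*5^i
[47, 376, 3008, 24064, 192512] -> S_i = 47*8^i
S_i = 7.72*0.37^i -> [7.72, 2.86, 1.06, 0.39, 0.14]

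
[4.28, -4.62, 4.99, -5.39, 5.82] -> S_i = 4.28*(-1.08)^i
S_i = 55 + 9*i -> [55, 64, 73, 82, 91]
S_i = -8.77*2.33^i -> [-8.77, -20.43, -47.61, -110.93, -258.48]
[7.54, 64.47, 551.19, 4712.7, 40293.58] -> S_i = 7.54*8.55^i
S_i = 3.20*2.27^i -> [3.2, 7.26, 16.49, 37.43, 84.97]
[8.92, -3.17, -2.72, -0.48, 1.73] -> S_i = Random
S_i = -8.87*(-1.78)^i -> [-8.87, 15.79, -28.1, 50.02, -89.04]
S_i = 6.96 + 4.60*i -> [6.96, 11.56, 16.16, 20.76, 25.36]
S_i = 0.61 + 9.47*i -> [0.61, 10.08, 19.55, 29.02, 38.49]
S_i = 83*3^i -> [83, 249, 747, 2241, 6723]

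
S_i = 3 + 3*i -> [3, 6, 9, 12, 15]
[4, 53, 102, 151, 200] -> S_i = 4 + 49*i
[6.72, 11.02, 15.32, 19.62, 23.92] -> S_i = 6.72 + 4.30*i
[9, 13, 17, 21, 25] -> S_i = 9 + 4*i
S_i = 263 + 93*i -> [263, 356, 449, 542, 635]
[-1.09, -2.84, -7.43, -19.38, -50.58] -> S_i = -1.09*2.61^i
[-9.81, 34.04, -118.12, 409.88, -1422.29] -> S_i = -9.81*(-3.47)^i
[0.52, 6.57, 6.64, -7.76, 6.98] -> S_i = Random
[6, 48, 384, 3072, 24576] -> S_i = 6*8^i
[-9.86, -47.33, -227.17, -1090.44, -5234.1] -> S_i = -9.86*4.80^i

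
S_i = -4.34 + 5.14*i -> [-4.34, 0.8, 5.94, 11.08, 16.22]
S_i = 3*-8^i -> [3, -24, 192, -1536, 12288]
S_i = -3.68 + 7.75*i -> [-3.68, 4.07, 11.82, 19.57, 27.32]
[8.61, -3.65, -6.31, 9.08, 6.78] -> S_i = Random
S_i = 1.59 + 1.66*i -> [1.59, 3.25, 4.91, 6.57, 8.23]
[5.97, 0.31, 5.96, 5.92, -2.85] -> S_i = Random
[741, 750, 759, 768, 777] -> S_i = 741 + 9*i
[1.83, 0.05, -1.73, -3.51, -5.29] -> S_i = 1.83 + -1.78*i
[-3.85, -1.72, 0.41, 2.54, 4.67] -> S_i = -3.85 + 2.13*i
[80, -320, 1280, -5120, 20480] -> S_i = 80*-4^i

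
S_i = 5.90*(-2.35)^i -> [5.9, -13.87, 32.58, -76.57, 179.94]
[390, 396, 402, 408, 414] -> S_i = 390 + 6*i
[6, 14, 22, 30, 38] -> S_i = 6 + 8*i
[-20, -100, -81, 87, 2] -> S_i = Random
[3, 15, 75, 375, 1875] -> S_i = 3*5^i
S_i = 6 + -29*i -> [6, -23, -52, -81, -110]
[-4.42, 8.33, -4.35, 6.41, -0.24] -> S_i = Random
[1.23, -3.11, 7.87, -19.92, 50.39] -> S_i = 1.23*(-2.53)^i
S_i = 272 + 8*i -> [272, 280, 288, 296, 304]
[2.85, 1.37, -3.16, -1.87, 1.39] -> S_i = Random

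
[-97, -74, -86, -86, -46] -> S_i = Random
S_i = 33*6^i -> [33, 198, 1188, 7128, 42768]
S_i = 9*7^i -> [9, 63, 441, 3087, 21609]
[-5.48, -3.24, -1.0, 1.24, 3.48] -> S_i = -5.48 + 2.24*i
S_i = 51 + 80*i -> [51, 131, 211, 291, 371]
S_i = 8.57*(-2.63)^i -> [8.57, -22.54, 59.28, -155.9, 410.02]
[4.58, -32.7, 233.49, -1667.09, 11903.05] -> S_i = 4.58*(-7.14)^i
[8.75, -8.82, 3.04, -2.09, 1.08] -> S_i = Random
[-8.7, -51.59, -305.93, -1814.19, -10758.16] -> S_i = -8.70*5.93^i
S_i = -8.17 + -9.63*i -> [-8.17, -17.8, -27.43, -37.06, -46.69]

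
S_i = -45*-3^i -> [-45, 135, -405, 1215, -3645]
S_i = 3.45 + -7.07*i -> [3.45, -3.62, -10.69, -17.76, -24.83]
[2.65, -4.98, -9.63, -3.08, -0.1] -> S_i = Random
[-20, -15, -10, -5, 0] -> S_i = -20 + 5*i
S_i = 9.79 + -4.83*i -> [9.79, 4.96, 0.13, -4.7, -9.53]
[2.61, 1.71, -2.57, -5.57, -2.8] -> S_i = Random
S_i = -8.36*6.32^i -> [-8.36, -52.84, -333.92, -2110.36, -13337.5]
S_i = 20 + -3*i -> [20, 17, 14, 11, 8]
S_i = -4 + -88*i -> [-4, -92, -180, -268, -356]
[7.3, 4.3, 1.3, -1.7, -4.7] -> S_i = 7.30 + -3.00*i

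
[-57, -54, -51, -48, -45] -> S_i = -57 + 3*i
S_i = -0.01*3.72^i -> [-0.01, -0.04, -0.14, -0.51, -1.92]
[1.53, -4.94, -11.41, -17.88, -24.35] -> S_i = 1.53 + -6.47*i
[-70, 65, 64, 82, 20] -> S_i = Random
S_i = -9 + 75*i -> [-9, 66, 141, 216, 291]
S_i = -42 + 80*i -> [-42, 38, 118, 198, 278]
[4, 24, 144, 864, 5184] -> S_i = 4*6^i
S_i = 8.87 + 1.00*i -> [8.87, 9.87, 10.87, 11.87, 12.87]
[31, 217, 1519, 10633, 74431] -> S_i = 31*7^i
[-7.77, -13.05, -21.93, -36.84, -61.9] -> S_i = -7.77*1.68^i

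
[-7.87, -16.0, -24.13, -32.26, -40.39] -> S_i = -7.87 + -8.13*i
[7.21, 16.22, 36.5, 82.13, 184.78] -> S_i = 7.21*2.25^i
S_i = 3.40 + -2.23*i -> [3.4, 1.17, -1.06, -3.29, -5.52]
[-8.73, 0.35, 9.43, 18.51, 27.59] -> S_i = -8.73 + 9.08*i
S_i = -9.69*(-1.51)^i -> [-9.69, 14.63, -22.09, 33.36, -50.38]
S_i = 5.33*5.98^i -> [5.33, 31.87, 190.6, 1139.81, 6816.04]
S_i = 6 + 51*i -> [6, 57, 108, 159, 210]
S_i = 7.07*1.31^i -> [7.07, 9.26, 12.13, 15.89, 20.82]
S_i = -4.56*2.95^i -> [-4.56, -13.45, -39.68, -117.07, -345.34]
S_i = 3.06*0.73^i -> [3.06, 2.23, 1.63, 1.19, 0.87]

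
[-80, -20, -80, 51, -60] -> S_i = Random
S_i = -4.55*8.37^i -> [-4.55, -38.08, -318.76, -2668.01, -22331.26]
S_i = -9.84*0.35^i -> [-9.84, -3.44, -1.21, -0.42, -0.15]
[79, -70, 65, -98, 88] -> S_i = Random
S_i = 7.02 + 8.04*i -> [7.02, 15.06, 23.1, 31.14, 39.18]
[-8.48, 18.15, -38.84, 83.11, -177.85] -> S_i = -8.48*(-2.14)^i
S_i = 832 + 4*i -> [832, 836, 840, 844, 848]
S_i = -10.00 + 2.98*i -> [-10.0, -7.02, -4.04, -1.06, 1.92]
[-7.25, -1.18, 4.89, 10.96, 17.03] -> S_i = -7.25 + 6.07*i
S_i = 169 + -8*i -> [169, 161, 153, 145, 137]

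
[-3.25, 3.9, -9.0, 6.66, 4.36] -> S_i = Random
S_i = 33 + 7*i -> [33, 40, 47, 54, 61]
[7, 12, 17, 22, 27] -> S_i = 7 + 5*i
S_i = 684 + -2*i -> [684, 682, 680, 678, 676]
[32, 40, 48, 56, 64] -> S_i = 32 + 8*i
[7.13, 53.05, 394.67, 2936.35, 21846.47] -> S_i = 7.13*7.44^i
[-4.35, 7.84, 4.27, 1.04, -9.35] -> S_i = Random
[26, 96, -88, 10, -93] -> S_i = Random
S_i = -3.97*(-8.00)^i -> [-3.97, 31.76, -254.08, 2032.64, -16261.12]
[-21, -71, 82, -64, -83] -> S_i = Random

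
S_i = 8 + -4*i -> [8, 4, 0, -4, -8]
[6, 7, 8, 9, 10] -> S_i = 6 + 1*i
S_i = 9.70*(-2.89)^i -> [9.7, -28.03, 81.02, -234.13, 676.65]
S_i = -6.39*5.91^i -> [-6.39, -37.76, -223.19, -1319.06, -7795.62]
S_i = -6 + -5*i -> [-6, -11, -16, -21, -26]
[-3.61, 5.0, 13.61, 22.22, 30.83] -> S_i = -3.61 + 8.61*i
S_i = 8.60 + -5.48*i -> [8.6, 3.12, -2.36, -7.84, -13.32]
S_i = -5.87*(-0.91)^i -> [-5.87, 5.34, -4.86, 4.42, -4.03]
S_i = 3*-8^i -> [3, -24, 192, -1536, 12288]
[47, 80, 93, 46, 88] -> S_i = Random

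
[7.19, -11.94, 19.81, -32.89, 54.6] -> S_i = 7.19*(-1.66)^i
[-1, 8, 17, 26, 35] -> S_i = -1 + 9*i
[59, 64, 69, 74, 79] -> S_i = 59 + 5*i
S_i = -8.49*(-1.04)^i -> [-8.49, 8.83, -9.18, 9.55, -9.93]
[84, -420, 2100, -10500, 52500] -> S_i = 84*-5^i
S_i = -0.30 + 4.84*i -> [-0.3, 4.54, 9.38, 14.22, 19.06]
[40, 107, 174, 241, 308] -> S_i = 40 + 67*i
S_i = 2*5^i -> [2, 10, 50, 250, 1250]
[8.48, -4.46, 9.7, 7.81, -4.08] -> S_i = Random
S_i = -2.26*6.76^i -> [-2.26, -15.28, -103.28, -698.15, -4719.49]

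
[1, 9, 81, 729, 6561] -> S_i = 1*9^i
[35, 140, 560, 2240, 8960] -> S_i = 35*4^i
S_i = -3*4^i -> [-3, -12, -48, -192, -768]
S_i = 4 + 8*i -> [4, 12, 20, 28, 36]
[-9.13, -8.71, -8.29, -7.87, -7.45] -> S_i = -9.13 + 0.42*i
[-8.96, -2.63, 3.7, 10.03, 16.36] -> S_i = -8.96 + 6.33*i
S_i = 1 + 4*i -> [1, 5, 9, 13, 17]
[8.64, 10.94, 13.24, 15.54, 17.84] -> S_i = 8.64 + 2.30*i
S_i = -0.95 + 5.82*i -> [-0.95, 4.87, 10.69, 16.51, 22.33]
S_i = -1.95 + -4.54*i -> [-1.95, -6.49, -11.03, -15.57, -20.11]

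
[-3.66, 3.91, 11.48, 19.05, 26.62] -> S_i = -3.66 + 7.57*i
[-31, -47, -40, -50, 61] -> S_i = Random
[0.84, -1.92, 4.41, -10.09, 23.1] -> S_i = 0.84*(-2.29)^i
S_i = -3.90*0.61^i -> [-3.9, -2.38, -1.45, -0.89, -0.54]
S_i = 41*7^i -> [41, 287, 2009, 14063, 98441]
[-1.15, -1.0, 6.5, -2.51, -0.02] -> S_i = Random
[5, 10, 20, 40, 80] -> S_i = 5*2^i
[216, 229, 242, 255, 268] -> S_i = 216 + 13*i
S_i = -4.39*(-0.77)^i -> [-4.39, 3.38, -2.6, 2.0, -1.54]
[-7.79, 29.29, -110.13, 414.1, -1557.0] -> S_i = -7.79*(-3.76)^i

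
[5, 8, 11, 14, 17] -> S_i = 5 + 3*i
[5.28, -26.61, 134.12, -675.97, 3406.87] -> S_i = 5.28*(-5.04)^i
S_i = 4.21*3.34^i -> [4.21, 14.06, 46.97, 156.86, 523.92]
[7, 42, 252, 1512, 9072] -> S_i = 7*6^i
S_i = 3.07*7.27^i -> [3.07, 22.32, 162.26, 1179.62, 8575.83]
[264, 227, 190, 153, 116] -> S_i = 264 + -37*i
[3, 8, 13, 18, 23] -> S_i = 3 + 5*i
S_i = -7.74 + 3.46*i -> [-7.74, -4.28, -0.82, 2.64, 6.1]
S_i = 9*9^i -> [9, 81, 729, 6561, 59049]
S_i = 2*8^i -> [2, 16, 128, 1024, 8192]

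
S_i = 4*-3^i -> [4, -12, 36, -108, 324]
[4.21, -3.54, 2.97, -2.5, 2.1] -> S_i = 4.21*(-0.84)^i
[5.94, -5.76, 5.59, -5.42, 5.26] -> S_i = 5.94*(-0.97)^i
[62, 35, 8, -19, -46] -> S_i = 62 + -27*i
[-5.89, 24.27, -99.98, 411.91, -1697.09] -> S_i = -5.89*(-4.12)^i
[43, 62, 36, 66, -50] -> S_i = Random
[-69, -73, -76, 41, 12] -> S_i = Random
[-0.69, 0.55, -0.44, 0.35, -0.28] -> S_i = -0.69*(-0.80)^i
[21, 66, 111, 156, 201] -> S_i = 21 + 45*i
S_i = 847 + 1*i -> [847, 848, 849, 850, 851]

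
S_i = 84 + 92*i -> [84, 176, 268, 360, 452]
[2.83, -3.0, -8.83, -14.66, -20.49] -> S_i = 2.83 + -5.83*i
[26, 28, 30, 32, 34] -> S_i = 26 + 2*i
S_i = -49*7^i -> [-49, -343, -2401, -16807, -117649]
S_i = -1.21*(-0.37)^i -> [-1.21, 0.45, -0.17, 0.06, -0.02]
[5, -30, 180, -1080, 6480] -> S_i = 5*-6^i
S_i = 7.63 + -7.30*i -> [7.63, 0.33, -6.97, -14.27, -21.57]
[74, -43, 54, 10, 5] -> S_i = Random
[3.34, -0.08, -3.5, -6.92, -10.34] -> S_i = 3.34 + -3.42*i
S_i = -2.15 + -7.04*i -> [-2.15, -9.19, -16.23, -23.27, -30.31]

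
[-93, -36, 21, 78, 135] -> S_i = -93 + 57*i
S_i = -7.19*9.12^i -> [-7.19, -65.57, -598.02, -5453.98, -49740.28]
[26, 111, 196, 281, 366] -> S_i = 26 + 85*i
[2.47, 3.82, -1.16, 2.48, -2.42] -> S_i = Random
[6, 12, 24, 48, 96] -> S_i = 6*2^i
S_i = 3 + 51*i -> [3, 54, 105, 156, 207]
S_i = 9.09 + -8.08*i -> [9.09, 1.01, -7.07, -15.15, -23.23]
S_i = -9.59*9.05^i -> [-9.59, -86.79, -785.44, -7108.28, -64329.91]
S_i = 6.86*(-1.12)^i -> [6.86, -7.68, 8.61, -9.64, 10.79]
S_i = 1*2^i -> [1, 2, 4, 8, 16]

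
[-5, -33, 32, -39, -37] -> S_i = Random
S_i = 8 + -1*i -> [8, 7, 6, 5, 4]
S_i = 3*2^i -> [3, 6, 12, 24, 48]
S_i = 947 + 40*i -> [947, 987, 1027, 1067, 1107]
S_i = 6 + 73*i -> [6, 79, 152, 225, 298]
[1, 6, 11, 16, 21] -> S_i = 1 + 5*i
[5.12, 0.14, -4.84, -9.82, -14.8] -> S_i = 5.12 + -4.98*i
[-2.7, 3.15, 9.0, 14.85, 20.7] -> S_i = -2.70 + 5.85*i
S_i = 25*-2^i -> [25, -50, 100, -200, 400]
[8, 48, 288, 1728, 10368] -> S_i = 8*6^i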